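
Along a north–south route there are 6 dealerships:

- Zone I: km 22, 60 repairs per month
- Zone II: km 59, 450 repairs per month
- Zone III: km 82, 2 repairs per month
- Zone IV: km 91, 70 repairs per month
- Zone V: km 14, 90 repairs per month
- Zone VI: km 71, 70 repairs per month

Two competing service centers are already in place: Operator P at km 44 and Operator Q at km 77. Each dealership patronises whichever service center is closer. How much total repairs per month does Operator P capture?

600

The indifferent point is the midpoint (44+77)/2 = 60.5; dealerships left of it (closer to Operator P at 44) go to Operator P, those right go to Operator Q.
  Zone V at 14 (w=90) → Operator P
  Zone I at 22 (w=60) → Operator P
  Zone II at 59 (w=450) → Operator P
  Zone VI at 71 (w=70) → Operator Q
  Zone III at 82 (w=2) → Operator Q
  Zone IV at 91 (w=70) → Operator Q
Operator P captures 600; Operator Q captures 142.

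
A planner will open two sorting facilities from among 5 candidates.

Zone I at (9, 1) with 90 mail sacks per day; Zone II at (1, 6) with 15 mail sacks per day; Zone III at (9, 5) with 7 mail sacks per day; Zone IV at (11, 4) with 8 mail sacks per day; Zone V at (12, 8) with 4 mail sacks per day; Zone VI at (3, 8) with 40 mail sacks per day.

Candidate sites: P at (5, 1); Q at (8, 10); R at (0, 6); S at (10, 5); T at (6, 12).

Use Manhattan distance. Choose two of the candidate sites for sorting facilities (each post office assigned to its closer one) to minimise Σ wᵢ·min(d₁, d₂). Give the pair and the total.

{R, S}, total 708

Evaluate every pair (each demand assigned to the nearer of the two):
  {R, S}: total = 708
  {P, R}: total = 759
  {P, S}: total = 898
  {P, Q}: total = 913
  {Q, S}: total = 923
  {S, T}: total = 923
  {P, T}: total = 943
  {Q, R}: total = 1253
  {Q, T}: total = 1483
  {R, T}: total = 1689
Best pair: {R, S} with total 708.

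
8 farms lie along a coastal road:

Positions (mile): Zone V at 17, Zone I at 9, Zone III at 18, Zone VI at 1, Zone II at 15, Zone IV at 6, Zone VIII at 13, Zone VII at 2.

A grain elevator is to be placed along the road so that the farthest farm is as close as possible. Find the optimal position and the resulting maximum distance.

The 1-center on a line is the midpoint of the two extreme points: leftmost at 1, rightmost at 18.
Optimal location = (1 + 18)/2 = 9.5; maximum distance = (18 − 1)/2 = 8.5.

location 9.5, max distance 8.5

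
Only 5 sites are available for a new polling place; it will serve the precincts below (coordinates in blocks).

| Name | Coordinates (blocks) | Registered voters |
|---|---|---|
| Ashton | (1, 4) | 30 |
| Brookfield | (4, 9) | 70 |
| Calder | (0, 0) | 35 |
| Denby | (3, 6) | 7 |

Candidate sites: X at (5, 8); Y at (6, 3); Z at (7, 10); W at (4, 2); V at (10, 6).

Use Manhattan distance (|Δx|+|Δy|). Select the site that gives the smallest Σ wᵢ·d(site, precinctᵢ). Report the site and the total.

X, total 863 blocks

Total weighted distance at each candidate:
  X (5, 8): total = 863
  Y (6, 3): total = 1097
  Z (7, 10): total = 1291
  W (4, 2): total = 885
  V (10, 6): total = 1569
Minimum is at X with total 863 blocks.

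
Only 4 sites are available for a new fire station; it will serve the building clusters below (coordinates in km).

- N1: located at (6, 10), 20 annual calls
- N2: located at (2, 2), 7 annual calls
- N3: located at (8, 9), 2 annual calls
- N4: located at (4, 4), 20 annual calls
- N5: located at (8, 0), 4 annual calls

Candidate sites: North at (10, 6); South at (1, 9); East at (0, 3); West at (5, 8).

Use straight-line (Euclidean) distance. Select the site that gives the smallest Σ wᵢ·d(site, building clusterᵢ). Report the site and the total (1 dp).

West, total 214.6 km

Total weighted distance at each candidate:
  North (10, 6): total = 334.7
  South (1, 9): total = 327.7
  East (0, 3): total = 336.7
  West (5, 8): total = 214.6
Minimum is at West with total 214.6 km.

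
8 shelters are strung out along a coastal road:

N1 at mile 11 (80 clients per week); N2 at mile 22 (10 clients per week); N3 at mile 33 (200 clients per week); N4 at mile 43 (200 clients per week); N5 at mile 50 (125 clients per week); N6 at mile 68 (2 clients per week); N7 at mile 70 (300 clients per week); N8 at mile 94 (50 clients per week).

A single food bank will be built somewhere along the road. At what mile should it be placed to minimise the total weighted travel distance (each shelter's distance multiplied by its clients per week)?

x = 43

For a sum of weighted absolute distances on a line, the optimum is the weighted median (not the mean). Total weight W = 967; half-weight = 483.5.
Sort by position and accumulate weight:
  mile 11 (N1, w=80) → cum 80
  mile 22 (N2, w=10) → cum 90
  mile 33 (N3, w=200) → cum 290
  mile 43 (N4, w=200) → cum 490  ≥ 483.5 → median here
  mile 50 (N5, w=125) → cum 615
  mile 68 (N6, w=2) → cum 617
  mile 70 (N7, w=300) → cum 917
  mile 94 (N8, w=50) → cum 967
Optimal location: mile 43.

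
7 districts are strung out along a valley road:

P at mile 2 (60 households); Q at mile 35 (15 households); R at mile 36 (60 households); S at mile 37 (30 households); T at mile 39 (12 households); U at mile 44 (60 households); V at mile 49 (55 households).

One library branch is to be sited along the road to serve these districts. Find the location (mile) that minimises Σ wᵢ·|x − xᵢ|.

For a sum of weighted absolute distances on a line, the optimum is the weighted median (not the mean). Total weight W = 292; half-weight = 146.
Sort by position and accumulate weight:
  mile 2 (P, w=60) → cum 60
  mile 35 (Q, w=15) → cum 75
  mile 36 (R, w=60) → cum 135
  mile 37 (S, w=30) → cum 165  ≥ 146 → median here
  mile 39 (T, w=12) → cum 177
  mile 44 (U, w=60) → cum 237
  mile 49 (V, w=55) → cum 292
Optimal location: mile 37.

x = 37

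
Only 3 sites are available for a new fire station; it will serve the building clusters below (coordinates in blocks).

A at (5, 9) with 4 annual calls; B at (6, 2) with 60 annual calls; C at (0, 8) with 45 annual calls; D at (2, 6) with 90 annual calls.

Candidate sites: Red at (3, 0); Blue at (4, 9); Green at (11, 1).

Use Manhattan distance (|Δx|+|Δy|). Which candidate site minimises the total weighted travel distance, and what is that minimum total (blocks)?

Total weighted distance at each candidate:
  Red (3, 0): total = 1469
  Blue (4, 9): total = 1219
  Green (11, 1): total = 2486
Minimum is at Blue with total 1219 blocks.

Blue, total 1219 blocks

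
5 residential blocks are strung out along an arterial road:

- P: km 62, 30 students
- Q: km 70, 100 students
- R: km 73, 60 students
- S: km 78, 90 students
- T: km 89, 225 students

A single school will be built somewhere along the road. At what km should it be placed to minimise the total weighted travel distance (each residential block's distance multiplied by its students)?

For a sum of weighted absolute distances on a line, the optimum is the weighted median (not the mean). Total weight W = 505; half-weight = 252.5.
Sort by position and accumulate weight:
  km 62 (P, w=30) → cum 30
  km 70 (Q, w=100) → cum 130
  km 73 (R, w=60) → cum 190
  km 78 (S, w=90) → cum 280  ≥ 252.5 → median here
  km 89 (T, w=225) → cum 505
Optimal location: km 78.

x = 78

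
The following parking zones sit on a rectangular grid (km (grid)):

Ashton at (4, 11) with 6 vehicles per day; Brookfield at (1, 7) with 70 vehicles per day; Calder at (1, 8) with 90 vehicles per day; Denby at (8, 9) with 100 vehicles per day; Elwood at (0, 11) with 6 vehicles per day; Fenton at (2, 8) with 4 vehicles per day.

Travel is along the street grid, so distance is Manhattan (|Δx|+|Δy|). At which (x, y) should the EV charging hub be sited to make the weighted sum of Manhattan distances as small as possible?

Manhattan distance separates: Σwᵢ(|x−xᵢ|+|y−yᵢ|) = Σwᵢ|x−xᵢ| + Σwᵢ|y−yᵢ|, so x and y are optimised independently as 1-D weighted medians.
Total weight W = 276; half = 138.
x-coordinate, sorted with cumulative weight:
  x=0 (Elwood, w=6) cum 6
  x=1 (Brookfield, w=70) cum 76
  x=1 (Calder, w=90) cum 166  ← median
  x=2 (Fenton, w=4) cum 170
  x=4 (Ashton, w=6) cum 176
  x=8 (Denby, w=100) cum 276
⇒ x* = 1
y-coordinate, sorted with cumulative weight:
  y=7 (Brookfield, w=70) cum 70
  y=8 (Calder, w=90) cum 160  ← median
  y=8 (Fenton, w=4) cum 164
  y=9 (Denby, w=100) cum 264
  y=11 (Ashton, w=6) cum 270
  y=11 (Elwood, w=6) cum 276
⇒ y* = 8

(1, 8)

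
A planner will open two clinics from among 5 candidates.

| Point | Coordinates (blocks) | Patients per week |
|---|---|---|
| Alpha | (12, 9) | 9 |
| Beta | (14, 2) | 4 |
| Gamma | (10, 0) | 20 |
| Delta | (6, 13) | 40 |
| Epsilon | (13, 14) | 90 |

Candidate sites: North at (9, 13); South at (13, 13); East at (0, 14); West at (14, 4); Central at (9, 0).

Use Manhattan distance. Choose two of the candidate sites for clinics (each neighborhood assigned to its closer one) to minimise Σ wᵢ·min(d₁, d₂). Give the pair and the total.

{South, Central}, total 463

Evaluate every pair (each demand assigned to the nearer of the two):
  {South, Central}: total = 463
  {North, South}: total = 583
  {South, West}: total = 583
  {North, Central}: total = 681
  {South, East}: total = 783
  {North, West}: total = 801
  {North, East}: total = 977
  {East, West}: total = 1501
  {East, Central}: total = 1606
  {West, Central}: total = 1721
Best pair: {South, Central} with total 463.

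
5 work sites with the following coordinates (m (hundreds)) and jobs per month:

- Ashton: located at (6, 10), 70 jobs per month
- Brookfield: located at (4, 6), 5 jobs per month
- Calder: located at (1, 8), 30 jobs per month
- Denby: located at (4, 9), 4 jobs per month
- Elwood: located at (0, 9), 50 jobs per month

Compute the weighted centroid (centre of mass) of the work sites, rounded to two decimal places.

(3.06, 9.16)

The minimiser of Σwᵢ‖p−pᵢ‖² is the weighted centroid p* = (Σwᵢpᵢ)/(Σwᵢ).
Σwᵢ = 159.
Σwᵢxᵢ = 70·6 + 5·4 + 30·1 + 4·4 + 50·0 = 486.
Σwᵢyᵢ = 70·10 + 5·6 + 30·8 + 4·9 + 50·9 = 1456.
x* = 486/159 = 3.06, y* = 1456/159 = 9.16.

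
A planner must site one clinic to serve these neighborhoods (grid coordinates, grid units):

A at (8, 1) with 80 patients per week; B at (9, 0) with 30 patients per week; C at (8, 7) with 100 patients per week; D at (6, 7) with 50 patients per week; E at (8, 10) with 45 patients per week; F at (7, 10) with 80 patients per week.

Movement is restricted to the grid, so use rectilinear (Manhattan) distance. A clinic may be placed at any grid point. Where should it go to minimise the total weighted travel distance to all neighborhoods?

Manhattan distance separates: Σwᵢ(|x−xᵢ|+|y−yᵢ|) = Σwᵢ|x−xᵢ| + Σwᵢ|y−yᵢ|, so x and y are optimised independently as 1-D weighted medians.
Total weight W = 385; half = 192.5.
x-coordinate, sorted with cumulative weight:
  x=6 (D, w=50) cum 50
  x=7 (F, w=80) cum 130
  x=8 (A, w=80) cum 210  ← median
  x=8 (C, w=100) cum 310
  x=8 (E, w=45) cum 355
  x=9 (B, w=30) cum 385
⇒ x* = 8
y-coordinate, sorted with cumulative weight:
  y=0 (B, w=30) cum 30
  y=1 (A, w=80) cum 110
  y=7 (C, w=100) cum 210  ← median
  y=7 (D, w=50) cum 260
  y=10 (E, w=45) cum 305
  y=10 (F, w=80) cum 385
⇒ y* = 7

(8, 7)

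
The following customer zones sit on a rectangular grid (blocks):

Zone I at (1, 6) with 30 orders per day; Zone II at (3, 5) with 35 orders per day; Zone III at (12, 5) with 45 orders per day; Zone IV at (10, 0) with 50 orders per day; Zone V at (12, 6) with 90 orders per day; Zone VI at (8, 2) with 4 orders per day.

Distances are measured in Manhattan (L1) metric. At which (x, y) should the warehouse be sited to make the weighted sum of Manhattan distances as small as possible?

Manhattan distance separates: Σwᵢ(|x−xᵢ|+|y−yᵢ|) = Σwᵢ|x−xᵢ| + Σwᵢ|y−yᵢ|, so x and y are optimised independently as 1-D weighted medians.
Total weight W = 254; half = 127.
x-coordinate, sorted with cumulative weight:
  x=1 (Zone I, w=30) cum 30
  x=3 (Zone II, w=35) cum 65
  x=8 (Zone VI, w=4) cum 69
  x=10 (Zone IV, w=50) cum 119
  x=12 (Zone III, w=45) cum 164  ← median
  x=12 (Zone V, w=90) cum 254
⇒ x* = 12
y-coordinate, sorted with cumulative weight:
  y=0 (Zone IV, w=50) cum 50
  y=2 (Zone VI, w=4) cum 54
  y=5 (Zone II, w=35) cum 89
  y=5 (Zone III, w=45) cum 134  ← median
  y=6 (Zone I, w=30) cum 164
  y=6 (Zone V, w=90) cum 254
⇒ y* = 5

(12, 5)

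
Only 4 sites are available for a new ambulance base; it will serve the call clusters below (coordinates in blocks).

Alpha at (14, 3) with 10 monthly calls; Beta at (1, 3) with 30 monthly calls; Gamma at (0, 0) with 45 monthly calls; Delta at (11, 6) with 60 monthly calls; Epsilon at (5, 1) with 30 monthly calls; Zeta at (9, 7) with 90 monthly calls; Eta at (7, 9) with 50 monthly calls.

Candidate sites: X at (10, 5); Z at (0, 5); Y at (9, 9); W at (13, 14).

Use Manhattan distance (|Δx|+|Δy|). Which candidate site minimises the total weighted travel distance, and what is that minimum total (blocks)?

Total weighted distance at each candidate:
  X (10, 5): total = 2075
  Z (0, 5): total = 3005
  Y (9, 9): total = 2280
  W (13, 14): total = 4795
Minimum is at X with total 2075 blocks.

X, total 2075 blocks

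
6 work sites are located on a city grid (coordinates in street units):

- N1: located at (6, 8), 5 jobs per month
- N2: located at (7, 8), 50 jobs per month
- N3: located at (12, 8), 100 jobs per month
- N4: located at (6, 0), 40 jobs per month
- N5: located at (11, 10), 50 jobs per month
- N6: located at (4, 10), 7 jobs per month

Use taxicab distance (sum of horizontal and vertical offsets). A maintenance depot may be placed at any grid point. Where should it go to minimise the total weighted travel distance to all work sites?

(11, 8)

Manhattan distance separates: Σwᵢ(|x−xᵢ|+|y−yᵢ|) = Σwᵢ|x−xᵢ| + Σwᵢ|y−yᵢ|, so x and y are optimised independently as 1-D weighted medians.
Total weight W = 252; half = 126.
x-coordinate, sorted with cumulative weight:
  x=4 (N6, w=7) cum 7
  x=6 (N1, w=5) cum 12
  x=6 (N4, w=40) cum 52
  x=7 (N2, w=50) cum 102
  x=11 (N5, w=50) cum 152  ← median
  x=12 (N3, w=100) cum 252
⇒ x* = 11
y-coordinate, sorted with cumulative weight:
  y=0 (N4, w=40) cum 40
  y=8 (N1, w=5) cum 45
  y=8 (N2, w=50) cum 95
  y=8 (N3, w=100) cum 195  ← median
  y=10 (N5, w=50) cum 245
  y=10 (N6, w=7) cum 252
⇒ y* = 8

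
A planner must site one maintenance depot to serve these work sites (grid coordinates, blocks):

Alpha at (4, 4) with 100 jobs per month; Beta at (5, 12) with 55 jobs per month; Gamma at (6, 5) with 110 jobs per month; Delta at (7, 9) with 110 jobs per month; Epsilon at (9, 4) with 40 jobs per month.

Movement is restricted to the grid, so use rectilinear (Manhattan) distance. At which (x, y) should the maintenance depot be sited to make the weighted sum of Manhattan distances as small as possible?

Manhattan distance separates: Σwᵢ(|x−xᵢ|+|y−yᵢ|) = Σwᵢ|x−xᵢ| + Σwᵢ|y−yᵢ|, so x and y are optimised independently as 1-D weighted medians.
Total weight W = 415; half = 207.5.
x-coordinate, sorted with cumulative weight:
  x=4 (Alpha, w=100) cum 100
  x=5 (Beta, w=55) cum 155
  x=6 (Gamma, w=110) cum 265  ← median
  x=7 (Delta, w=110) cum 375
  x=9 (Epsilon, w=40) cum 415
⇒ x* = 6
y-coordinate, sorted with cumulative weight:
  y=4 (Alpha, w=100) cum 100
  y=4 (Epsilon, w=40) cum 140
  y=5 (Gamma, w=110) cum 250  ← median
  y=9 (Delta, w=110) cum 360
  y=12 (Beta, w=55) cum 415
⇒ y* = 5

(6, 5)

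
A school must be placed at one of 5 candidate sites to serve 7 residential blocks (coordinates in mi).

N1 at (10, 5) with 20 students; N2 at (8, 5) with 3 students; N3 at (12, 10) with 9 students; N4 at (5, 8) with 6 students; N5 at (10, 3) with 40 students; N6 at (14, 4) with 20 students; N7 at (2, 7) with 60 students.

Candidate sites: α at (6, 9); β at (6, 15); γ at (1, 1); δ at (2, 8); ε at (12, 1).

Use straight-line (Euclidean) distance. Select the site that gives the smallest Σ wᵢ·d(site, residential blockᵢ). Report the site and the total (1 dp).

Total weighted distance at each candidate:
  α (6, 9): total = 935.2
  β (6, 15): total = 1673.4
  γ (1, 1): total = 1398.0
  δ (2, 8): total = 991.1
  ε (12, 1): total = 1131.8
Minimum is at α with total 935.2 mi.

α, total 935.2 mi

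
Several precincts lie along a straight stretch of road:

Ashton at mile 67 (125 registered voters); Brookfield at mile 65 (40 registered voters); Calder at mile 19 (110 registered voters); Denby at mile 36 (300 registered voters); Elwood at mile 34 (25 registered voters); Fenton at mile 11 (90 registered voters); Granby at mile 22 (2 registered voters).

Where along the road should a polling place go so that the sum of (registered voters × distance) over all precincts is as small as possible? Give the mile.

x = 36

For a sum of weighted absolute distances on a line, the optimum is the weighted median (not the mean). Total weight W = 692; half-weight = 346.
Sort by position and accumulate weight:
  mile 11 (Fenton, w=90) → cum 90
  mile 19 (Calder, w=110) → cum 200
  mile 22 (Granby, w=2) → cum 202
  mile 34 (Elwood, w=25) → cum 227
  mile 36 (Denby, w=300) → cum 527  ≥ 346 → median here
  mile 65 (Brookfield, w=40) → cum 567
  mile 67 (Ashton, w=125) → cum 692
Optimal location: mile 36.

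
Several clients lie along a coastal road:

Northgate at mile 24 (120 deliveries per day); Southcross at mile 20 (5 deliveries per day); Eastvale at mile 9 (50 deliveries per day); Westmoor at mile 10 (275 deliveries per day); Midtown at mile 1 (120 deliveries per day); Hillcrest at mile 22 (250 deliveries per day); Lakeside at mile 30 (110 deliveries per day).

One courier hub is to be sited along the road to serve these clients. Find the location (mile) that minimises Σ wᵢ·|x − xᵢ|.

x = 22

For a sum of weighted absolute distances on a line, the optimum is the weighted median (not the mean). Total weight W = 930; half-weight = 465.
Sort by position and accumulate weight:
  mile 1 (Midtown, w=120) → cum 120
  mile 9 (Eastvale, w=50) → cum 170
  mile 10 (Westmoor, w=275) → cum 445
  mile 20 (Southcross, w=5) → cum 450
  mile 22 (Hillcrest, w=250) → cum 700  ≥ 465 → median here
  mile 24 (Northgate, w=120) → cum 820
  mile 30 (Lakeside, w=110) → cum 930
Optimal location: mile 22.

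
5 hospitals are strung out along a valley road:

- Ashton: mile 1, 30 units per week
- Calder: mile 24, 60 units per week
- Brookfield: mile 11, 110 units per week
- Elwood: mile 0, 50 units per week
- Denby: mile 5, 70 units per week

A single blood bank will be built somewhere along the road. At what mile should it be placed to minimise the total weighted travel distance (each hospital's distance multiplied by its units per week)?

For a sum of weighted absolute distances on a line, the optimum is the weighted median (not the mean). Total weight W = 320; half-weight = 160.
Sort by position and accumulate weight:
  mile 0 (Elwood, w=50) → cum 50
  mile 1 (Ashton, w=30) → cum 80
  mile 5 (Denby, w=70) → cum 150
  mile 11 (Brookfield, w=110) → cum 260  ≥ 160 → median here
  mile 24 (Calder, w=60) → cum 320
Optimal location: mile 11.

x = 11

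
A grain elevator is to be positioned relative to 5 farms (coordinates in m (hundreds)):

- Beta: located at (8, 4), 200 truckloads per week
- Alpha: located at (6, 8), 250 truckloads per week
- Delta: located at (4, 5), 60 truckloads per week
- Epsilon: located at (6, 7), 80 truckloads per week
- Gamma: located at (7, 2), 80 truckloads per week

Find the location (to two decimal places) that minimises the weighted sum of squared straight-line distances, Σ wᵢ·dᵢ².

The minimiser of Σwᵢ‖p−pᵢ‖² is the weighted centroid p* = (Σwᵢpᵢ)/(Σwᵢ).
Σwᵢ = 670.
Σwᵢxᵢ = 200·8 + 250·6 + 60·4 + 80·6 + 80·7 = 4380.
Σwᵢyᵢ = 200·4 + 250·8 + 60·5 + 80·7 + 80·2 = 3820.
x* = 4380/670 = 6.54, y* = 3820/670 = 5.70.

(6.54, 5.70)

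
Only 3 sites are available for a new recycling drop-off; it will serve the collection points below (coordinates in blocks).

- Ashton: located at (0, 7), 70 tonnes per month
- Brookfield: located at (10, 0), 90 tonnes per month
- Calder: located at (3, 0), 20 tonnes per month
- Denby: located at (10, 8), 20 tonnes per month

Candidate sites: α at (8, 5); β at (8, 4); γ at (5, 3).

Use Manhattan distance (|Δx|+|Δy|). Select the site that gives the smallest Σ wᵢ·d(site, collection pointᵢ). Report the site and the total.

β, total 1610 blocks

Total weighted distance at each candidate:
  α (8, 5): total = 1630
  β (8, 4): total = 1610
  γ (5, 3): total = 1650
Minimum is at β with total 1610 blocks.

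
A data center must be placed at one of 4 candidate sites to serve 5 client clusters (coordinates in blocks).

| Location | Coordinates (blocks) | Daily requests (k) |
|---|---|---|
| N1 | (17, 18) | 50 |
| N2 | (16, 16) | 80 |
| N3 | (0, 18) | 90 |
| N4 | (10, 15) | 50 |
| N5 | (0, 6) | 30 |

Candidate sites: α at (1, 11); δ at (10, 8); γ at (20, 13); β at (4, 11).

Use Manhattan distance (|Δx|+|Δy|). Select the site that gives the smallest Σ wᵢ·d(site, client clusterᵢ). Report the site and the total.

β, total 4120 blocks

Total weighted distance at each candidate:
  α (1, 11): total = 4300
  δ (10, 8): total = 4480
  γ (20, 13): total = 4620
  β (4, 11): total = 4120
Minimum is at β with total 4120 blocks.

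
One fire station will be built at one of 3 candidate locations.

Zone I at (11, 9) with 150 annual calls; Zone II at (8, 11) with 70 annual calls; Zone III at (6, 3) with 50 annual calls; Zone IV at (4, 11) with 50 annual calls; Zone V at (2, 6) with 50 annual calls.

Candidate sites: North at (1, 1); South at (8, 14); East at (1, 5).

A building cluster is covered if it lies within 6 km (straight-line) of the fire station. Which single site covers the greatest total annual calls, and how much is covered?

Coverage radius r = 6 km; a point is covered iff (Δx)²+(Δy)² ≤ 6² = 36.
  North (1, 1): covers {Zone III, Zone V} → 100
  South (8, 14): covers {Zone I, Zone II, Zone IV} → 270
  East (1, 5): covers {Zone III, Zone V} → 100
Maximum coverage at South: 270 annual calls.

South, covering 270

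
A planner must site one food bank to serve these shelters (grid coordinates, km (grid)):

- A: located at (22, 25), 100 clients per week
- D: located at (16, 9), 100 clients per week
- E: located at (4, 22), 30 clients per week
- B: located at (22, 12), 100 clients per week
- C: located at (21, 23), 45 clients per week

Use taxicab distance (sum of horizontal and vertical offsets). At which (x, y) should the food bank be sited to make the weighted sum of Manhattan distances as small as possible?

(22, 12)

Manhattan distance separates: Σwᵢ(|x−xᵢ|+|y−yᵢ|) = Σwᵢ|x−xᵢ| + Σwᵢ|y−yᵢ|, so x and y are optimised independently as 1-D weighted medians.
Total weight W = 375; half = 187.5.
x-coordinate, sorted with cumulative weight:
  x=4 (E, w=30) cum 30
  x=16 (D, w=100) cum 130
  x=21 (C, w=45) cum 175
  x=22 (A, w=100) cum 275  ← median
  x=22 (B, w=100) cum 375
⇒ x* = 22
y-coordinate, sorted with cumulative weight:
  y=9 (D, w=100) cum 100
  y=12 (B, w=100) cum 200  ← median
  y=22 (E, w=30) cum 230
  y=23 (C, w=45) cum 275
  y=25 (A, w=100) cum 375
⇒ y* = 12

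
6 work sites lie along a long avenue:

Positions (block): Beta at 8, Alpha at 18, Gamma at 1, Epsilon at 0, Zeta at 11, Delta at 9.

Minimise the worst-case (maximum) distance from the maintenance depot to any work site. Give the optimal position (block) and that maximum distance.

The 1-center on a line is the midpoint of the two extreme points: leftmost at 0, rightmost at 18.
Optimal location = (0 + 18)/2 = 9; maximum distance = (18 − 0)/2 = 9.

location 9, max distance 9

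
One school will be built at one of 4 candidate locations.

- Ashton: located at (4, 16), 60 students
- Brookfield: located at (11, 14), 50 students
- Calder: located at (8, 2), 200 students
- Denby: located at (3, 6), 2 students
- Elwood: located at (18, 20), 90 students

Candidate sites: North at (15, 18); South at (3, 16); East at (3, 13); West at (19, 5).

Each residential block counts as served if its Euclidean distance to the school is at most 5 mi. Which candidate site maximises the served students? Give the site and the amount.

North, covering 90

Coverage radius r = 5 mi; a point is covered iff (Δx)²+(Δy)² ≤ 5² = 25.
  North (15, 18): covers {Elwood} → 90
  South (3, 16): covers {Ashton} → 60
  East (3, 13): covers {Ashton} → 60
  West (19, 5): covers {none} → 0
Maximum coverage at North: 90 students.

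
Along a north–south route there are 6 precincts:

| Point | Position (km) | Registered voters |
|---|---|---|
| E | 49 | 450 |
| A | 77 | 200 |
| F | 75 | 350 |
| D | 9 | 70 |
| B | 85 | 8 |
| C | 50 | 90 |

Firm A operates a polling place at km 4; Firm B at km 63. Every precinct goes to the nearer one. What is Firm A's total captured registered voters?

The indifferent point is the midpoint (4+63)/2 = 33.5; precincts left of it (closer to Firm A at 4) go to Firm A, those right go to Firm B.
  D at 9 (w=70) → Firm A
  E at 49 (w=450) → Firm B
  C at 50 (w=90) → Firm B
  F at 75 (w=350) → Firm B
  A at 77 (w=200) → Firm B
  B at 85 (w=8) → Firm B
Firm A captures 70; Firm B captures 1098.

70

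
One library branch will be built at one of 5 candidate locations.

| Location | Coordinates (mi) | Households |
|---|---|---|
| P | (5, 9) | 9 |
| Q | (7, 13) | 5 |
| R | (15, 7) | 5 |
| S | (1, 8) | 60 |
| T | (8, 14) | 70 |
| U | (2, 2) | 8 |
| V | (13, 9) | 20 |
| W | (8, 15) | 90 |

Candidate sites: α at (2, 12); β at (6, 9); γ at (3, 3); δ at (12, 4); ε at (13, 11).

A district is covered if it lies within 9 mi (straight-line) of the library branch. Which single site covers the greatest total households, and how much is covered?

Coverage radius r = 9 mi; a point is covered iff (Δx)²+(Δy)² ≤ 9² = 81.
  α (2, 12): covers {P, Q, S, T, W} → 234
  β (6, 9): covers {P, Q, S, T, U, V, W} → 262
  γ (3, 3): covers {P, S, U} → 77
  δ (12, 4): covers {P, R, V} → 34
  ε (13, 11): covers {P, Q, R, T, V, W} → 199
Maximum coverage at β: 262 households.

β, covering 262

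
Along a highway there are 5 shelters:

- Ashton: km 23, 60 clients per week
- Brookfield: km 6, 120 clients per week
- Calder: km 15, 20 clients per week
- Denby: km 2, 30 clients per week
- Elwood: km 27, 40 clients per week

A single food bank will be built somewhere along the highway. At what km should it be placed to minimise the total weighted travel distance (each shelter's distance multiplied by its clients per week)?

For a sum of weighted absolute distances on a line, the optimum is the weighted median (not the mean). Total weight W = 270; half-weight = 135.
Sort by position and accumulate weight:
  km 2 (Denby, w=30) → cum 30
  km 6 (Brookfield, w=120) → cum 150  ≥ 135 → median here
  km 15 (Calder, w=20) → cum 170
  km 23 (Ashton, w=60) → cum 230
  km 27 (Elwood, w=40) → cum 270
Optimal location: km 6.

x = 6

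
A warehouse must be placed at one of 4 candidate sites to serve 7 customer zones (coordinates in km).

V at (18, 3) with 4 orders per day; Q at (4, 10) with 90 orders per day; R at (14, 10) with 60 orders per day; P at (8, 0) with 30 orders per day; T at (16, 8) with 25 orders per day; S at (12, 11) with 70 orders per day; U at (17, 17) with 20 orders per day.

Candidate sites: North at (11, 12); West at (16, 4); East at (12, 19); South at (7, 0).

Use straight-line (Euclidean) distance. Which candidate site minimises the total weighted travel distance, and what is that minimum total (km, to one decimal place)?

Total weighted distance at each candidate:
  North (11, 12): total = 1703.5
  West (16, 4): total = 2789.3
  East (12, 19): total = 3248.1
  South (7, 0): total = 3288.9
Minimum is at North with total 1703.5 km.

North, total 1703.5 km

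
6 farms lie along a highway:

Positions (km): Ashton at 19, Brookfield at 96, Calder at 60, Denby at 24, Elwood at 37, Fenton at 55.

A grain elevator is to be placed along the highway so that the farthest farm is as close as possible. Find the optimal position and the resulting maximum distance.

The 1-center on a line is the midpoint of the two extreme points: leftmost at 19, rightmost at 96.
Optimal location = (19 + 96)/2 = 57.5; maximum distance = (96 − 19)/2 = 38.5.

location 57.5, max distance 38.5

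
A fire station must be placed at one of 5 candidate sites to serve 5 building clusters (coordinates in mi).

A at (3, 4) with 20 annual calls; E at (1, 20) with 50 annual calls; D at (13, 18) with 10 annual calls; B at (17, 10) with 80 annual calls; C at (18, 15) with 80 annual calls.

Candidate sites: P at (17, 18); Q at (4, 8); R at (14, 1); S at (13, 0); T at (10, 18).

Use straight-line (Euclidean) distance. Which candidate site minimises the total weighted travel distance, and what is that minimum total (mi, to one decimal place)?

Total weighted distance at each candidate:
  P (17, 18): total = 2135.2
  Q (4, 8): total = 3139.9
  R (14, 1): total = 3473.2
  S (13, 0): total = 3688.1
  T (10, 18): total = 2338.0
Minimum is at P with total 2135.2 mi.

P, total 2135.2 mi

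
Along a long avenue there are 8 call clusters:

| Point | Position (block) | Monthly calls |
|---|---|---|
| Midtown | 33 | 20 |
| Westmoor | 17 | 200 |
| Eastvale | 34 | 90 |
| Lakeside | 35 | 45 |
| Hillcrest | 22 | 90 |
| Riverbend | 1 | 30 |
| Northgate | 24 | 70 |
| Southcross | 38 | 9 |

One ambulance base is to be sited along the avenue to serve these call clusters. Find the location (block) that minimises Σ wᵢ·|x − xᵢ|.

For a sum of weighted absolute distances on a line, the optimum is the weighted median (not the mean). Total weight W = 554; half-weight = 277.
Sort by position and accumulate weight:
  block 1 (Riverbend, w=30) → cum 30
  block 17 (Westmoor, w=200) → cum 230
  block 22 (Hillcrest, w=90) → cum 320  ≥ 277 → median here
  block 24 (Northgate, w=70) → cum 390
  block 33 (Midtown, w=20) → cum 410
  block 34 (Eastvale, w=90) → cum 500
  block 35 (Lakeside, w=45) → cum 545
  block 38 (Southcross, w=9) → cum 554
Optimal location: block 22.

x = 22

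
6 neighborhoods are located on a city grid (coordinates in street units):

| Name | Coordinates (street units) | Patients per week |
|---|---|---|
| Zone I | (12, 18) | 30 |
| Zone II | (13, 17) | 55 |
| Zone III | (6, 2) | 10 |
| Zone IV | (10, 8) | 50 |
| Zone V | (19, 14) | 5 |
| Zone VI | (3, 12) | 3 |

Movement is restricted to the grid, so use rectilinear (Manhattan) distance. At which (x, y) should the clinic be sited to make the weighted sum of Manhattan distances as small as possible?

Manhattan distance separates: Σwᵢ(|x−xᵢ|+|y−yᵢ|) = Σwᵢ|x−xᵢ| + Σwᵢ|y−yᵢ|, so x and y are optimised independently as 1-D weighted medians.
Total weight W = 153; half = 76.5.
x-coordinate, sorted with cumulative weight:
  x=3 (Zone VI, w=3) cum 3
  x=6 (Zone III, w=10) cum 13
  x=10 (Zone IV, w=50) cum 63
  x=12 (Zone I, w=30) cum 93  ← median
  x=13 (Zone II, w=55) cum 148
  x=19 (Zone V, w=5) cum 153
⇒ x* = 12
y-coordinate, sorted with cumulative weight:
  y=2 (Zone III, w=10) cum 10
  y=8 (Zone IV, w=50) cum 60
  y=12 (Zone VI, w=3) cum 63
  y=14 (Zone V, w=5) cum 68
  y=17 (Zone II, w=55) cum 123  ← median
  y=18 (Zone I, w=30) cum 153
⇒ y* = 17

(12, 17)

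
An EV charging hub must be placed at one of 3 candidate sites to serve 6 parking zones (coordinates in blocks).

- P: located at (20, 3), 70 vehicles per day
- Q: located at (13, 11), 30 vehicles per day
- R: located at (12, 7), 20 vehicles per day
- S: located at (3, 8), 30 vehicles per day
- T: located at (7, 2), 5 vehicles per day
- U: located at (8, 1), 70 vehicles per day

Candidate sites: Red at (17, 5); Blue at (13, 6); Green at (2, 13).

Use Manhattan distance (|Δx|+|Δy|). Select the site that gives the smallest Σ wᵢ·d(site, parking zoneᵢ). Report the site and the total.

Total weighted distance at each candidate:
  Red (17, 5): total = 2275
  Blue (13, 6): total = 2000
  Green (2, 13): total = 4190
Minimum is at Blue with total 2000 blocks.

Blue, total 2000 blocks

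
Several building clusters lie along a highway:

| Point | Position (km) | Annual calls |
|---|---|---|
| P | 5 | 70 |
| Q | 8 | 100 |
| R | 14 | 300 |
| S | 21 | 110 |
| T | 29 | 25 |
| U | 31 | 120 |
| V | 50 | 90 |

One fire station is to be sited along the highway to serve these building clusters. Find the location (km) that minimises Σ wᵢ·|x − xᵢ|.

x = 14

For a sum of weighted absolute distances on a line, the optimum is the weighted median (not the mean). Total weight W = 815; half-weight = 407.5.
Sort by position and accumulate weight:
  km 5 (P, w=70) → cum 70
  km 8 (Q, w=100) → cum 170
  km 14 (R, w=300) → cum 470  ≥ 407.5 → median here
  km 21 (S, w=110) → cum 580
  km 29 (T, w=25) → cum 605
  km 31 (U, w=120) → cum 725
  km 50 (V, w=90) → cum 815
Optimal location: km 14.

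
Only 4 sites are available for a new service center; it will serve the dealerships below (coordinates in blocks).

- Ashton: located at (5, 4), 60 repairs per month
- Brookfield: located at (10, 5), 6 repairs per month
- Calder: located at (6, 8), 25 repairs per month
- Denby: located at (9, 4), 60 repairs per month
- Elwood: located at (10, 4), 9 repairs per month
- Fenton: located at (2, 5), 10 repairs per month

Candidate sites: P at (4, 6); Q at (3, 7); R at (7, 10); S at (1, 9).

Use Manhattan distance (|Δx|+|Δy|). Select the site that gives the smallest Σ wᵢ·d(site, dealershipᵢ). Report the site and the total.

Total weighted distance at each candidate:
  P (4, 6): total = 844
  Q (3, 7): total = 1114
  R (7, 10): total = 1264
  S (1, 9): total = 1724
Minimum is at P with total 844 blocks.

P, total 844 blocks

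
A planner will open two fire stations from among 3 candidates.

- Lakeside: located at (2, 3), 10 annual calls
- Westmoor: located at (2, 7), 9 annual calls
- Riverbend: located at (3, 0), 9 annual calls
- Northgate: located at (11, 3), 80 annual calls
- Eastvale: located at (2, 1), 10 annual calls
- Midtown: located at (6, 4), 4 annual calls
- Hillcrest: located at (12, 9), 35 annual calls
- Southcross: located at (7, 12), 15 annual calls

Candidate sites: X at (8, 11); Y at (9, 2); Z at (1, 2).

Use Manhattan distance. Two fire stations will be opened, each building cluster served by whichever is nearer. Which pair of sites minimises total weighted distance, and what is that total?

{X, Y}, total 822

Evaluate every pair (each demand assigned to the nearer of the two):
  {X, Y}: total = 822
  {Y, Z}: total = 920
  {X, Z}: total = 1278
Best pair: {X, Y} with total 822.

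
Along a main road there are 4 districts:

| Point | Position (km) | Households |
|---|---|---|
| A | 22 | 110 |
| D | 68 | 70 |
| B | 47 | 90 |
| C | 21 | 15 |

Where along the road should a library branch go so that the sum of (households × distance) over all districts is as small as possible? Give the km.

For a sum of weighted absolute distances on a line, the optimum is the weighted median (not the mean). Total weight W = 285; half-weight = 142.5.
Sort by position and accumulate weight:
  km 21 (C, w=15) → cum 15
  km 22 (A, w=110) → cum 125
  km 47 (B, w=90) → cum 215  ≥ 142.5 → median here
  km 68 (D, w=70) → cum 285
Optimal location: km 47.

x = 47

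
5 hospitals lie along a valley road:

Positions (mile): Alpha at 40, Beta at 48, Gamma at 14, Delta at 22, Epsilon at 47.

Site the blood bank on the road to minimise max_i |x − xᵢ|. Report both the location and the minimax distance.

location 31, max distance 17

The 1-center on a line is the midpoint of the two extreme points: leftmost at 14, rightmost at 48.
Optimal location = (14 + 48)/2 = 31; maximum distance = (48 − 14)/2 = 17.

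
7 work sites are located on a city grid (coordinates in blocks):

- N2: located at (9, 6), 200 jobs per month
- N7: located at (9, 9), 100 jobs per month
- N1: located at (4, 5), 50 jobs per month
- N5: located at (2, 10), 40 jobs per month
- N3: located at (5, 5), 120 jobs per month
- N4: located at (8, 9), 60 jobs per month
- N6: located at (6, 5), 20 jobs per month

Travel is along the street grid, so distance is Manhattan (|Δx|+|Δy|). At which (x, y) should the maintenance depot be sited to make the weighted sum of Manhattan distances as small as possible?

Manhattan distance separates: Σwᵢ(|x−xᵢ|+|y−yᵢ|) = Σwᵢ|x−xᵢ| + Σwᵢ|y−yᵢ|, so x and y are optimised independently as 1-D weighted medians.
Total weight W = 590; half = 295.
x-coordinate, sorted with cumulative weight:
  x=2 (N5, w=40) cum 40
  x=4 (N1, w=50) cum 90
  x=5 (N3, w=120) cum 210
  x=6 (N6, w=20) cum 230
  x=8 (N4, w=60) cum 290
  x=9 (N2, w=200) cum 490  ← median
  x=9 (N7, w=100) cum 590
⇒ x* = 9
y-coordinate, sorted with cumulative weight:
  y=5 (N1, w=50) cum 50
  y=5 (N3, w=120) cum 170
  y=5 (N6, w=20) cum 190
  y=6 (N2, w=200) cum 390  ← median
  y=9 (N7, w=100) cum 490
  y=9 (N4, w=60) cum 550
  y=10 (N5, w=40) cum 590
⇒ y* = 6

(9, 6)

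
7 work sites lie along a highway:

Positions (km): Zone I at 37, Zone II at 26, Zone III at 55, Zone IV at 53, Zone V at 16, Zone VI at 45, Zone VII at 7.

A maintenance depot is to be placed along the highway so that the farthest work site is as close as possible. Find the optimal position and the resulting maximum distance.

location 31, max distance 24

The 1-center on a line is the midpoint of the two extreme points: leftmost at 7, rightmost at 55.
Optimal location = (7 + 55)/2 = 31; maximum distance = (55 − 7)/2 = 24.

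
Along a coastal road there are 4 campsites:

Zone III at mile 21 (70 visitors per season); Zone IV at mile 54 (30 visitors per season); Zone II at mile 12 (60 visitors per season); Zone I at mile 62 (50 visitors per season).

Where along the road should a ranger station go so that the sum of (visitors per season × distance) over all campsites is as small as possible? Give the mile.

For a sum of weighted absolute distances on a line, the optimum is the weighted median (not the mean). Total weight W = 210; half-weight = 105.
Sort by position and accumulate weight:
  mile 12 (Zone II, w=60) → cum 60
  mile 21 (Zone III, w=70) → cum 130  ≥ 105 → median here
  mile 54 (Zone IV, w=30) → cum 160
  mile 62 (Zone I, w=50) → cum 210
Optimal location: mile 21.

x = 21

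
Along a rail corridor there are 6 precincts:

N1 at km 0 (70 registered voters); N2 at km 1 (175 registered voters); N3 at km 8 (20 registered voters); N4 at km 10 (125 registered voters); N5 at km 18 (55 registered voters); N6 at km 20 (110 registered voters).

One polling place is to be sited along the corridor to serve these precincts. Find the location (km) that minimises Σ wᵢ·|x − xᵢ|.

x = 10

For a sum of weighted absolute distances on a line, the optimum is the weighted median (not the mean). Total weight W = 555; half-weight = 277.5.
Sort by position and accumulate weight:
  km 0 (N1, w=70) → cum 70
  km 1 (N2, w=175) → cum 245
  km 8 (N3, w=20) → cum 265
  km 10 (N4, w=125) → cum 390  ≥ 277.5 → median here
  km 18 (N5, w=55) → cum 445
  km 20 (N6, w=110) → cum 555
Optimal location: km 10.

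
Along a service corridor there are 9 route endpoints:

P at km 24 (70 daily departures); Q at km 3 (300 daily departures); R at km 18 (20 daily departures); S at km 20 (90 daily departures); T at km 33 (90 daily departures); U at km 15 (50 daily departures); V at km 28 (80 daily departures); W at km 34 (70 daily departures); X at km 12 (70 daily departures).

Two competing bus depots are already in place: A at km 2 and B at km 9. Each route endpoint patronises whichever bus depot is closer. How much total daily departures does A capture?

The indifferent point is the midpoint (2+9)/2 = 5.5; route endpoints left of it (closer to A at 2) go to A, those right go to B.
  Q at 3 (w=300) → A
  X at 12 (w=70) → B
  U at 15 (w=50) → B
  R at 18 (w=20) → B
  S at 20 (w=90) → B
  P at 24 (w=70) → B
  V at 28 (w=80) → B
  T at 33 (w=90) → B
  W at 34 (w=70) → B
A captures 300; B captures 540.

300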